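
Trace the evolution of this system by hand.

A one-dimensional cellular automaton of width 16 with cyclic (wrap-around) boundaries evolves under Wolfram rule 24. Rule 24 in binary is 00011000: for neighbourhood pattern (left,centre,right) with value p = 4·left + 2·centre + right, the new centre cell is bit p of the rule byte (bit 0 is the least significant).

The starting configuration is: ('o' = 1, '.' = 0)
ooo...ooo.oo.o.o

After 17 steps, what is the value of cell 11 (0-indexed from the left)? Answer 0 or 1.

0

step 0: ooo...ooo.oo.o.o
step 1: ...o..o...o....o
step 2: o...o..o...o....
step 3: .o...o..o...o...
step 4: ..o...o..o...o..
step 5: ...o...o..o...o.
step 6: ....o...o..o...o
step 7: o....o...o..o...
step 8: .o....o...o..o..
step 9: ..o....o...o..o.
step 10: ...o....o...o..o
step 11: o...o....o...o..
step 12: .o...o....o...o.
step 13: ..o...o....o...o
step 14: o..o...o....o...
step 15: .o..o...o....o..
step 16: ..o..o...o....o.
step 17: ...o..o...o....o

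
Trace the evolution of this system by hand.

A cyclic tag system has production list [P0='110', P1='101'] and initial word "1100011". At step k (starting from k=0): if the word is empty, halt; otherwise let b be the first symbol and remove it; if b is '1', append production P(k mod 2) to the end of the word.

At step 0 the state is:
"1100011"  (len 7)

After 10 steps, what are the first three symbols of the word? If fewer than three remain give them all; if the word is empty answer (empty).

[0] "1100011"  (len 7)
[1] "100011110"  (len 9)
[2] "00011110101"  (len 11)
[3] "0011110101"  (len 10)
[4] "011110101"  (len 9)
[5] "11110101"  (len 8)
[6] "1110101101"  (len 10)
[7] "110101101110"  (len 12)
[8] "10101101110101"  (len 14)
[9] "0101101110101110"  (len 16)
[10] "101101110101110"  (len 15)

101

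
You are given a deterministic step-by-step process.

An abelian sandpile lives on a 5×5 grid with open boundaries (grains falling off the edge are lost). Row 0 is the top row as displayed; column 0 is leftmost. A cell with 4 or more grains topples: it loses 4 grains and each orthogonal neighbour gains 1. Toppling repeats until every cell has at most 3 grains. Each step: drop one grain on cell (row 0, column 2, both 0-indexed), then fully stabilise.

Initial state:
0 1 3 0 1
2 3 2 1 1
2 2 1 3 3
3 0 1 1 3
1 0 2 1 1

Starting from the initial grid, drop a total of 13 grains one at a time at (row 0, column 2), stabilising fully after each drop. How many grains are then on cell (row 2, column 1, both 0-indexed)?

3

k=0  0 1 3 0 1
2 3 2 1 1
2 2 1 3 3
3 0 1 1 3
1 0 2 1 1
k=1  0 2 0 1 1
2 3 3 1 1
2 2 1 3 3
3 0 1 1 3
1 0 2 1 1
k=2  0 2 1 1 1
2 3 3 1 1
2 2 1 3 3
3 0 1 1 3
1 0 2 1 1
k=3  0 2 2 1 1
2 3 3 1 1
2 2 1 3 3
3 0 1 1 3
1 0 2 1 1
k=4  0 2 3 1 1
2 3 3 1 1
2 2 1 3 3
3 0 1 1 3
1 0 2 1 1
k=5  1 0 2 2 1
3 1 1 2 1
2 3 2 3 3
3 0 1 1 3
1 0 2 1 1
k=6  1 0 3 2 1
3 1 1 2 1
2 3 2 3 3
3 0 1 1 3
1 0 2 1 1
k=7  1 1 0 3 1
3 1 2 2 1
2 3 2 3 3
3 0 1 1 3
1 0 2 1 1
k=8  1 1 1 3 1
3 1 2 2 1
2 3 2 3 3
3 0 1 1 3
1 0 2 1 1
k=9  1 1 2 3 1
3 1 2 2 1
2 3 2 3 3
3 0 1 1 3
1 0 2 1 1
k=10  1 1 3 3 1
3 1 2 2 1
2 3 2 3 3
3 0 1 1 3
1 0 2 1 1
k=11  1 2 1 0 2
3 1 3 3 1
2 3 2 3 3
3 0 1 1 3
1 0 2 1 1
k=12  1 2 2 0 2
3 1 3 3 1
2 3 2 3 3
3 0 1 1 3
1 0 2 1 1
k=13  1 2 3 0 2
3 1 3 3 1
2 3 2 3 3
3 0 1 1 3
1 0 2 1 1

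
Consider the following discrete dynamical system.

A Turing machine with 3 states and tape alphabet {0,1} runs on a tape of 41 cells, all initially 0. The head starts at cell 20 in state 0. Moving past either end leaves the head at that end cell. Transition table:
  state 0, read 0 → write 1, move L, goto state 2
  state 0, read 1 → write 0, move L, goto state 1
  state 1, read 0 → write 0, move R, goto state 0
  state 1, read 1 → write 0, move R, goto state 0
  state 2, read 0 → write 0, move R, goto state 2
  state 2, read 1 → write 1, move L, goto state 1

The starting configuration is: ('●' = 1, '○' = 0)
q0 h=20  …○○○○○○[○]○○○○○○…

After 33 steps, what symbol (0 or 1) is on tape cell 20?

step 0: q0 h=20  …○○○○○○[○]○○○○○○…
step 1: q2 h=19  …○○○○○○[○]●○○○○○…
step 2: q2 h=20  …○○○○○○[●]○○○○○○…
step 3: q1 h=19  …○○○○○○[○]●○○○○○…
step 4: q0 h=20  …○○○○○○[●]○○○○○○…
step 5: q1 h=19  …○○○○○○[○]○○○○○○…
step 6: q0 h=20  …○○○○○○[○]○○○○○○…
step 7: q2 h=19  …○○○○○○[○]●○○○○○…
step 8: q2 h=20  …○○○○○○[●]○○○○○○…
step 9: q1 h=19  …○○○○○○[○]●○○○○○…
step 10: q0 h=20  …○○○○○○[●]○○○○○○…
step 11: q1 h=19  …○○○○○○[○]○○○○○○…
step 12: q0 h=20  …○○○○○○[○]○○○○○○…
step 13: q2 h=19  …○○○○○○[○]●○○○○○…
step 14: q2 h=20  …○○○○○○[●]○○○○○○…
step 15: q1 h=19  …○○○○○○[○]●○○○○○…
step 16: q0 h=20  …○○○○○○[●]○○○○○○…
step 17: q1 h=19  …○○○○○○[○]○○○○○○…
step 18: q0 h=20  …○○○○○○[○]○○○○○○…
step 19: q2 h=19  …○○○○○○[○]●○○○○○…
step 20: q2 h=20  …○○○○○○[●]○○○○○○…
step 21: q1 h=19  …○○○○○○[○]●○○○○○…
step 22: q0 h=20  …○○○○○○[●]○○○○○○…
step 23: q1 h=19  …○○○○○○[○]○○○○○○…
step 24: q0 h=20  …○○○○○○[○]○○○○○○…
step 25: q2 h=19  …○○○○○○[○]●○○○○○…
step 26: q2 h=20  …○○○○○○[●]○○○○○○…
step 27: q1 h=19  …○○○○○○[○]●○○○○○…
step 28: q0 h=20  …○○○○○○[●]○○○○○○…
step 29: q1 h=19  …○○○○○○[○]○○○○○○…
step 30: q0 h=20  …○○○○○○[○]○○○○○○…
step 31: q2 h=19  …○○○○○○[○]●○○○○○…
step 32: q2 h=20  …○○○○○○[●]○○○○○○…
step 33: q1 h=19  …○○○○○○[○]●○○○○○…

1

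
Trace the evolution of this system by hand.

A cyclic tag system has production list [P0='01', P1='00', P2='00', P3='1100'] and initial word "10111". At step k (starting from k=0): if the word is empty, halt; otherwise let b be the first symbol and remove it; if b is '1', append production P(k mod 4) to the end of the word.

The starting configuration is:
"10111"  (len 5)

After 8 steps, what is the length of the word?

9

k=0  "10111"  (len 5)
k=1  "011101"  (len 6)
k=2  "11101"  (len 5)
k=3  "110100"  (len 6)
k=4  "101001100"  (len 9)
k=5  "0100110001"  (len 10)
k=6  "100110001"  (len 9)
k=7  "0011000100"  (len 10)
k=8  "011000100"  (len 9)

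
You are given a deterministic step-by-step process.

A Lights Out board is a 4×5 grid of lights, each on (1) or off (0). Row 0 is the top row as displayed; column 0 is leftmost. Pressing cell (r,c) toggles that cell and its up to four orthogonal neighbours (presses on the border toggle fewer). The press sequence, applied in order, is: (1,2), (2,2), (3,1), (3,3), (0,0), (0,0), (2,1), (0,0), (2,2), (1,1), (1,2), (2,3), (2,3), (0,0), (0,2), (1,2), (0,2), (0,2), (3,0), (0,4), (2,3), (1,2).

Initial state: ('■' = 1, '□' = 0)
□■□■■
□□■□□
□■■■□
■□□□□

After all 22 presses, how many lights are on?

[0] □■□■■
□□■□□
□■■■□
■□□□□
[1] □■■■■
□■□■□
□■□■□
■□□□□
[2] □■■■■
□■■■□
□□■□□
■□■□□
[3] □■■■■
□■■■□
□■■□□
□■□□□
[4] □■■■■
□■■■□
□■■■□
□■■■■
[5] ■□■■■
■■■■□
□■■■□
□■■■■
[6] □■■■■
□■■■□
□■■■□
□■■■■
[7] □■■■■
□□■■□
■□□■□
□□■■■
[8] ■□■■■
■□■■□
■□□■□
□□■■■
[9] ■□■■■
■□□■□
■■■□□
□□□■■
[10] ■■■■■
□■■■□
■□■□□
□□□■■
[11] ■■□■■
□□□□□
■□□□□
□□□■■
[12] ■■□■■
□□□■□
■□■■■
□□□□■
[13] ■■□■■
□□□□□
■□□□□
□□□■■
[14] □□□■■
■□□□□
■□□□□
□□□■■
[15] □■■□■
■□■□□
■□□□□
□□□■■
[16] □■□□■
■■□■□
■□■□□
□□□■■
[17] □□■■■
■■■■□
■□■□□
□□□■■
[18] □■□□■
■■□■□
■□■□□
□□□■■
[19] □■□□■
■■□■□
□□■□□
■■□■■
[20] □■□■□
■■□■■
□□■□□
■■□■■
[21] □■□■□
■■□□■
□□□■■
■■□□■
[22] □■■■□
■□■■■
□□■■■
■■□□■

13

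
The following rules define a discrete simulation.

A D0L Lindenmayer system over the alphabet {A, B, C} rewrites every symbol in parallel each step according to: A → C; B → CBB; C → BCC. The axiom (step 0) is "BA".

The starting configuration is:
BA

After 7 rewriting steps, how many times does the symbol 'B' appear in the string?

gen 0: BA
gen 1: CBBC
gen 2: BCCCBBCBBBCC
gen 3: CBBBCCBCCBCCCBBCBBBCCCBBCBBCBBBCCBCC
gen 4: BCCCBBCBBCBBBCCBCCCBBBCCBCCCBBBCCBCCBCCCBBCBBBCCCBBCBBCBBBCCBCCBCCCBBCBBBCCCBBCBBBCCCBBCBBCBBBCCBCCCBBBCCBCC
gen 5: CBBBCCBCCBCCCBBCBBBCCCBBCBBBCCCBBCBBCBBBCCBCCCBBBCCBCCBCCC…BCBBBCCCBBCBBCBBBCCBCCCBBBCCBCCBCCCBBCBBCBBBCCBCCCBBBCCBCC  (len 324)
gen 6: BCCCBBCBBCBBBCCBCCCBBBCCBCCCBBBCCBCCBCCCBBCBBBCCCBBCBBCBBB…BCBBBCCCBBCBBCBBBCCBCCCBBBCCBCCBCCCBBCBBCBBBCCBCCCBBBCCBCC  (len 972)
gen 7: CBBBCCBCCBCCCBBCBBBCCCBBCBBBCCCBBCBBCBBBCCBCCCBBBCCBCCBCCC…BCBBBCCCBBCBBCBBBCCBCCCBBBCCBCCBCCCBBCBBCBBBCCBCCCBBBCCBCC  (len 2916)

1458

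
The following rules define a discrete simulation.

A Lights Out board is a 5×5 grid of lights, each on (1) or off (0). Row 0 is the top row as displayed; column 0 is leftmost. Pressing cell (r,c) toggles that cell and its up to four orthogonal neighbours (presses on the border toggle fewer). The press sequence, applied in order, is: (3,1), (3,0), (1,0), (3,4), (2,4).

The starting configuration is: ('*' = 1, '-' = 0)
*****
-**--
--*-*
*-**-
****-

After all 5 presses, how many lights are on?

15

t=0: *****
-**--
--*-*
*-**-
****-
t=1: *****
-**--
-**-*
-*-*-
*-**-
t=2: *****
-**--
***-*
*--*-
--**-
t=3: -****
*-*--
-**-*
*--*-
--**-
t=4: -****
*-*--
-**--
*---*
--***
t=5: -****
*-*-*
-****
*----
--***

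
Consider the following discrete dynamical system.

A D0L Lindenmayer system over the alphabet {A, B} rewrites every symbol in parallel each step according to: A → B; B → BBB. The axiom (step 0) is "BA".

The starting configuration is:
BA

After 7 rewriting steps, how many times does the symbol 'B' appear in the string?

[0] BA
[1] BBBB
[2] BBBBBBBBBBBB
[3] BBBBBBBBBBBBBBBBBBBBBBBBBBBBBBBBBBBB
[4] BBBBBBBBBBBBBBBBBBBBBBBBBBBBBBBBBBBBBBBBBBBBBBBBBBBBBBBBBBBBBBBBBBBBBBBBBBBBBBBBBBBBBBBBBBBBBBBBBBBBBBBBBBBB
[5] BBBBBBBBBBBBBBBBBBBBBBBBBBBBBBBBBBBBBBBBBBBBBBBBBBBBBBBBBB…BBBBBBBBBBBBBBBBBBBBBBBBBBBBBBBBBBBBBBBBBBBBBBBBBBBBBBBBBB  (len 324)
[6] BBBBBBBBBBBBBBBBBBBBBBBBBBBBBBBBBBBBBBBBBBBBBBBBBBBBBBBBBB…BBBBBBBBBBBBBBBBBBBBBBBBBBBBBBBBBBBBBBBBBBBBBBBBBBBBBBBBBB  (len 972)
[7] BBBBBBBBBBBBBBBBBBBBBBBBBBBBBBBBBBBBBBBBBBBBBBBBBBBBBBBBBB…BBBBBBBBBBBBBBBBBBBBBBBBBBBBBBBBBBBBBBBBBBBBBBBBBBBBBBBBBB  (len 2916)

2916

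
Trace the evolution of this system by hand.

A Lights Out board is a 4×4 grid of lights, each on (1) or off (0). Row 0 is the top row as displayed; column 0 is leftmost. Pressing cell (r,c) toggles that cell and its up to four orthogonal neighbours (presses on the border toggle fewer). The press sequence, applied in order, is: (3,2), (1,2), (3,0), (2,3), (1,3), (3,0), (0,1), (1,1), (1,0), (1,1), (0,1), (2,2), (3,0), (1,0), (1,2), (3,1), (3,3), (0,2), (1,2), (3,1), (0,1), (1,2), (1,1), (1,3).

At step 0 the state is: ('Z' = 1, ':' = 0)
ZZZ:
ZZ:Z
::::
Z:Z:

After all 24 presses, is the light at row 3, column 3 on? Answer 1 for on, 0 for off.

[0] ZZZ:
ZZ:Z
::::
Z:Z:
[1] ZZZ:
ZZ:Z
::Z:
ZZ:Z
[2] ZZ::
Z:Z:
::::
ZZ:Z
[3] ZZ::
Z:Z:
Z:::
:::Z
[4] ZZ::
Z:ZZ
Z:ZZ
::::
[5] ZZ:Z
Z:::
Z:Z:
::::
[6] ZZ:Z
Z:::
::Z:
ZZ::
[7] ::ZZ
ZZ::
::Z:
ZZ::
[8] :ZZZ
::Z:
:ZZ:
ZZ::
[9] ZZZZ
ZZZ:
ZZZ:
ZZ::
[10] Z:ZZ
::::
Z:Z:
ZZ::
[11] :Z:Z
:Z::
Z:Z:
ZZ::
[12] :Z:Z
:ZZ:
ZZ:Z
ZZZ:
[13] :Z:Z
:ZZ:
:Z:Z
::Z:
[14] ZZ:Z
Z:Z:
ZZ:Z
::Z:
[15] ZZZZ
ZZ:Z
ZZZZ
::Z:
[16] ZZZZ
ZZ:Z
Z:ZZ
ZZ::
[17] ZZZZ
ZZ:Z
Z:Z:
ZZZZ
[18] Z:::
ZZZZ
Z:Z:
ZZZZ
[19] Z:Z:
Z:::
Z:::
ZZZZ
[20] Z:Z:
Z:::
ZZ::
:::Z
[21] :Z::
ZZ::
ZZ::
:::Z
[22] :ZZ:
Z:ZZ
ZZZ:
:::Z
[23] ::Z:
:Z:Z
Z:Z:
:::Z
[24] ::ZZ
:ZZ:
Z:ZZ
:::Z

1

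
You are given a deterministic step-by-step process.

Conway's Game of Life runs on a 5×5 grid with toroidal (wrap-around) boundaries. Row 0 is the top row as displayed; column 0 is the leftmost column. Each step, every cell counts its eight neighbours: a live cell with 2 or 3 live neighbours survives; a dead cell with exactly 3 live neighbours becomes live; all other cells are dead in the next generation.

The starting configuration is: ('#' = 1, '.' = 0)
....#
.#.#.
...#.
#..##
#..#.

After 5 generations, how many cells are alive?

gen 0: ....#
.#.#.
...#.
#..##
#..#.
gen 1: #.###
..###
#..#.
#.##.
#..#.
gen 2: #....
.....
#....
#.##.
#....
gen 3: .....
.....
.#..#
#....
#....
gen 4: .....
.....
#....
##..#
.....
gen 5: .....
.....
##..#
##..#
#....

7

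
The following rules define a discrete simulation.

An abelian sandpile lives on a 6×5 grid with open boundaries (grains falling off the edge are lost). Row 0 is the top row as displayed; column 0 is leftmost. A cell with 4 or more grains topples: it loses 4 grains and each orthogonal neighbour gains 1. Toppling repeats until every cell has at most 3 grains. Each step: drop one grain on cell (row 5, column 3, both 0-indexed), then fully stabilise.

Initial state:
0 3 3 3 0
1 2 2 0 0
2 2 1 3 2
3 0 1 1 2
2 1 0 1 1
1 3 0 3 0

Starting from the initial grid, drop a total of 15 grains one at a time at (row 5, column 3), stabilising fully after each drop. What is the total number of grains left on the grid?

k=0  0 3 3 3 0
1 2 2 0 0
2 2 1 3 2
3 0 1 1 2
2 1 0 1 1
1 3 0 3 0
k=1  0 3 3 3 0
1 2 2 0 0
2 2 1 3 2
3 0 1 1 2
2 1 0 2 1
1 3 1 0 1
k=2  0 3 3 3 0
1 2 2 0 0
2 2 1 3 2
3 0 1 1 2
2 1 0 2 1
1 3 1 1 1
k=3  0 3 3 3 0
1 2 2 0 0
2 2 1 3 2
3 0 1 1 2
2 1 0 2 1
1 3 1 2 1
k=4  0 3 3 3 0
1 2 2 0 0
2 2 1 3 2
3 0 1 1 2
2 1 0 2 1
1 3 1 3 1
k=5  0 3 3 3 0
1 2 2 0 0
2 2 1 3 2
3 0 1 1 2
2 1 0 3 1
1 3 2 0 2
k=6  0 3 3 3 0
1 2 2 0 0
2 2 1 3 2
3 0 1 1 2
2 1 0 3 1
1 3 2 1 2
k=7  0 3 3 3 0
1 2 2 0 0
2 2 1 3 2
3 0 1 1 2
2 1 0 3 1
1 3 2 2 2
k=8  0 3 3 3 0
1 2 2 0 0
2 2 1 3 2
3 0 1 1 2
2 1 0 3 1
1 3 2 3 2
k=9  0 3 3 3 0
1 2 2 0 0
2 2 1 3 2
3 0 1 2 2
2 1 1 0 2
1 3 3 1 3
k=10  0 3 3 3 0
1 2 2 0 0
2 2 1 3 2
3 0 1 2 2
2 1 1 0 2
1 3 3 2 3
k=11  0 3 3 3 0
1 2 2 0 0
2 2 1 3 2
3 0 1 2 2
2 1 1 0 2
1 3 3 3 3
k=12  0 3 3 3 0
1 2 2 0 0
2 2 1 3 2
3 0 1 2 2
2 2 2 1 3
2 0 1 2 0
k=13  0 3 3 3 0
1 2 2 0 0
2 2 1 3 2
3 0 1 2 2
2 2 2 1 3
2 0 1 3 0
k=14  0 3 3 3 0
1 2 2 0 0
2 2 1 3 2
3 0 1 2 2
2 2 2 2 3
2 0 2 0 1
k=15  0 3 3 3 0
1 2 2 0 0
2 2 1 3 2
3 0 1 2 2
2 2 2 2 3
2 0 2 1 1

49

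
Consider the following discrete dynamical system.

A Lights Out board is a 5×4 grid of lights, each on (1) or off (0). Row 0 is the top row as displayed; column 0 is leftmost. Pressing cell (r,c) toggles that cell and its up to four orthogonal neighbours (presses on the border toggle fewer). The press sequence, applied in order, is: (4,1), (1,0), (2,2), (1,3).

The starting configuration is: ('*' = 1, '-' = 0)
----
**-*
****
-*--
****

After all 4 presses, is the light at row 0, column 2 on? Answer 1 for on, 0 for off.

0

k=0  ----
**-*
****
-*--
****
k=1  ----
**-*
****
----
---*
k=2  *---
---*
-***
----
---*
k=3  *---
--**
----
--*-
---*
k=4  *--*
----
---*
--*-
---*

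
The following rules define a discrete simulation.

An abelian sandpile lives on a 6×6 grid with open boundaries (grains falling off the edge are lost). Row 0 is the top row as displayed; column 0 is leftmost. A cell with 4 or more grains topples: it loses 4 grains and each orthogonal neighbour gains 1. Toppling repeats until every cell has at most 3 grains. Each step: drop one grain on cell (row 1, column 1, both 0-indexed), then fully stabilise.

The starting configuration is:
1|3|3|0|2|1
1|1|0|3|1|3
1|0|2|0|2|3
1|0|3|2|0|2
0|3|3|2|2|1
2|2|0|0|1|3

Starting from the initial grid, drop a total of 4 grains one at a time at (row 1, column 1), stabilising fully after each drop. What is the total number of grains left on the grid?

step 0: 1|3|3|0|2|1
1|1|0|3|1|3
1|0|2|0|2|3
1|0|3|2|0|2
0|3|3|2|2|1
2|2|0|0|1|3
step 1: 1|3|3|0|2|1
1|2|0|3|1|3
1|0|2|0|2|3
1|0|3|2|0|2
0|3|3|2|2|1
2|2|0|0|1|3
step 2: 1|3|3|0|2|1
1|3|0|3|1|3
1|0|2|0|2|3
1|0|3|2|0|2
0|3|3|2|2|1
2|2|0|0|1|3
step 3: 2|1|0|1|2|1
2|1|2|3|1|3
1|1|2|0|2|3
1|0|3|2|0|2
0|3|3|2|2|1
2|2|0|0|1|3
step 4: 2|1|0|1|2|1
2|2|2|3|1|3
1|1|2|0|2|3
1|0|3|2|0|2
0|3|3|2|2|1
2|2|0|0|1|3

56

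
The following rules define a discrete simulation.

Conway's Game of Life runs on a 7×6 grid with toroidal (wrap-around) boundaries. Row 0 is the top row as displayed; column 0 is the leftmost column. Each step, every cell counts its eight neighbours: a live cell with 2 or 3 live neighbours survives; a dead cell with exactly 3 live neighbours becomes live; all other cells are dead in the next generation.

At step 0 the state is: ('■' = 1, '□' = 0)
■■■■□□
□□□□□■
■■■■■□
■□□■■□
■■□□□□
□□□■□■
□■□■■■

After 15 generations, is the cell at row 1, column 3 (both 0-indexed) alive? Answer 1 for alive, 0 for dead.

1

gen 0: ■■■■□□
□□□□□■
■■■■■□
■□□■■□
■■□□□□
□□□■□■
□■□■■■
gen 1: □■□■□□
□□□□□■
■■■□□□
□□□□■□
■■■■□□
□■□■□■
□■□□□■
gen 2: □□■□■□
□□□□□□
■■□□□■
□□□□□■
■■□■□■
□□□■□■
□■□□□□
gen 3: □□□□□□
■■□□□■
■□□□□■
□□■□□□
□□■□□■
□■□□□■
□□■■■□
gen 4: ■■■■■■
□■□□□■
□□□□□■
■■□□□■
■■■□□□
■■□□□■
□□■■■□
gen 5: □□□□□□
□■□■□□
□■□□■■
□□■□□■
□□■□□□
□□□□■■
□□□□□□
gen 6: □□□□□□
■□■□■□
□■□■■■
■■■■■■
□□□■■■
□□□□□□
□□□□□□
gen 7: □□□□□□
■■■□■□
□□□□□□
□■□□□□
□■□□□□
□□□□■□
□□□□□□
gen 8: □■□□□□
□■□□□□
■□■□□□
□□□□□□
□□□□□□
□□□□□□
□□□□□□
gen 9: □□□□□□
■■■□□□
□■□□□□
□□□□□□
□□□□□□
□□□□□□
□□□□□□
gen 10: □■□□□□
■■■□□□
■■■□□□
□□□□□□
□□□□□□
□□□□□□
□□□□□□
gen 11: ■■■□□□
□□□□□□
■□■□□□
□■□□□□
□□□□□□
□□□□□□
□□□□□□
gen 12: □■□□□□
■□■□□□
□■□□□□
□■□□□□
□□□□□□
□□□□□□
□■□□□□
gen 13: ■■■□□□
■□■□□□
■■■□□□
□□□□□□
□□□□□□
□□□□□□
□□□□□□
gen 14: ■□■□□□
□□□■□■
■□■□□□
□■□□□□
□□□□□□
□□□□□□
□■□□□□
gen 15: ■■■□□□
■□■■□■
■■■□□□
□■□□□□
□□□□□□
□□□□□□
□■□□□□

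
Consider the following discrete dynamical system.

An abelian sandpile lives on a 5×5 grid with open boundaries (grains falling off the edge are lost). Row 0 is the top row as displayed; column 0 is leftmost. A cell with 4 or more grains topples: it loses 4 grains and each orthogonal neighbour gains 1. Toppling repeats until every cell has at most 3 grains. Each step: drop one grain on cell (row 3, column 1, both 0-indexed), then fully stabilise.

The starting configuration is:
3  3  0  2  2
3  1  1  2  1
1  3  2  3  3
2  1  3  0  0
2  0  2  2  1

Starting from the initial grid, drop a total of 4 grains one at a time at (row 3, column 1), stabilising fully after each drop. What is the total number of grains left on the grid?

k=0  3  3  0  2  2
3  1  1  2  1
1  3  2  3  3
2  1  3  0  0
2  0  2  2  1
k=1  3  3  0  2  2
3  1  1  2  1
1  3  2  3  3
2  2  3  0  0
2  0  2  2  1
k=2  3  3  0  2  2
3  1  1  2  1
1  3  2  3  3
2  3  3  0  0
2  0  2  2  1
k=3  3  3  0  2  2
3  2  2  3  2
2  1  1  1  0
3  2  1  2  1
2  1  3  2  1
k=4  3  3  0  2  2
3  2  2  3  2
2  1  1  1  0
3  3  1  2  1
2  1  3  2  1

46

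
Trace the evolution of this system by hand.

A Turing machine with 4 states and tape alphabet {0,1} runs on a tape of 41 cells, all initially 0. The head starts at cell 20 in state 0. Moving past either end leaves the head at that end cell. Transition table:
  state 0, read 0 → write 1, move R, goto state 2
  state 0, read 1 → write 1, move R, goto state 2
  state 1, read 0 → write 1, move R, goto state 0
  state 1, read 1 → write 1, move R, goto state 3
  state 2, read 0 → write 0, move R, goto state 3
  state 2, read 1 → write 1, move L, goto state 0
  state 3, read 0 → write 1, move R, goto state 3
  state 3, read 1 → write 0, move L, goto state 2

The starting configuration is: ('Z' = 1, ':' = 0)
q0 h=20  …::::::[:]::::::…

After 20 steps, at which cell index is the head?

0) q0 h=20  …::::::[:]::::::…
1) q2 h=21  …:::::Z[:]::::::…
2) q3 h=22  …::::Z:[:]::::::…
3) q3 h=23  …:::Z:Z[:]::::::…
4) q3 h=24  …::Z:ZZ[:]::::::…
5) q3 h=25  …:Z:ZZZ[:]::::::…
6) q3 h=26  …Z:ZZZZ[:]::::::…
7) q3 h=27  …:ZZZZZ[:]::::::…
8) q3 h=28  …ZZZZZZ[:]::::::…
9) q3 h=29  …ZZZZZZ[:]::::::…
10) q3 h=30  …ZZZZZZ[:]::::::…
11) q3 h=31  …ZZZZZZ[:]::::::…
12) q3 h=32  …ZZZZZZ[:]::::::…
13) q3 h=33  …ZZZZZZ[:]::::::…
14) q3 h=34  …ZZZZZZ[:]::::::|
15) q3 h=35  …ZZZZZZ[:]:::::|
16) q3 h=36  …ZZZZZZ[:]::::|
17) q3 h=37  …ZZZZZZ[:]:::|
18) q3 h=38  …ZZZZZZ[:]::|
19) q3 h=39  …ZZZZZZ[:]:|
20) q3 h=40  …ZZZZZZ[:]|

40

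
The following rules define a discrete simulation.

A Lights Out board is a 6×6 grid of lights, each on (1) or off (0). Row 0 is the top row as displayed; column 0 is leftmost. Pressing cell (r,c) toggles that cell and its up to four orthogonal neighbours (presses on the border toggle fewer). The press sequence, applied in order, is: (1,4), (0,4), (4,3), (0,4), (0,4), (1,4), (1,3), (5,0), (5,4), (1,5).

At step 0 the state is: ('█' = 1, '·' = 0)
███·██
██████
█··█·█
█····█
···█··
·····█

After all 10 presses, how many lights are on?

k=0  ███·██
██████
█··█·█
█····█
···█··
·····█
k=1  ███··█
███···
█··███
█····█
···█··
·····█
k=2  █████·
███·█·
█··███
█····█
···█··
·····█
k=3  █████·
███·█·
█··███
█··█·█
··█·█·
···█·█
k=4  ███··█
███···
█··███
█··█·█
··█·█·
···█·█
k=5  █████·
███·█·
█··███
█··█·█
··█·█·
···█·█
k=6  ████··
████·█
█··█·█
█··█·█
··█·█·
···█·█
k=7  ███···
██··██
█····█
█··█·█
··█·█·
···█·█
k=8  ███···
██··██
█····█
█··█·█
█·█·█·
██·█·█
k=9  ███···
██··██
█····█
█··█·█
█·█···
██··█·
k=10  ███··█
██····
█·····
█··█·█
█·█···
██··█·

15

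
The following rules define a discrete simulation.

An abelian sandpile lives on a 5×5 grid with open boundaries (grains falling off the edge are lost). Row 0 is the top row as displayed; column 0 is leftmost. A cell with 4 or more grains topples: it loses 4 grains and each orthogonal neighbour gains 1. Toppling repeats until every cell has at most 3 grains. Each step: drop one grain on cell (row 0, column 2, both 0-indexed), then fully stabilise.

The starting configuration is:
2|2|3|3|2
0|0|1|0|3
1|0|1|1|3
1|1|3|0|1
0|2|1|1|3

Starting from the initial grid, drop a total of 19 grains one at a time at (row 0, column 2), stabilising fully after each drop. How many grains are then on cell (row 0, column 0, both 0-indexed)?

0

0) 2|2|3|3|2
0|0|1|0|3
1|0|1|1|3
1|1|3|0|1
0|2|1|1|3
1) 2|3|1|0|3
0|0|2|1|3
1|0|1|1|3
1|1|3|0|1
0|2|1|1|3
2) 2|3|2|0|3
0|0|2|1|3
1|0|1|1|3
1|1|3|0|1
0|2|1|1|3
3) 2|3|3|0|3
0|0|2|1|3
1|0|1|1|3
1|1|3|0|1
0|2|1|1|3
4) 3|0|1|1|3
0|1|3|1|3
1|0|1|1|3
1|1|3|0|1
0|2|1|1|3
5) 3|0|2|1|3
0|1|3|1|3
1|0|1|1|3
1|1|3|0|1
0|2|1|1|3
6) 3|0|3|1|3
0|1|3|1|3
1|0|1|1|3
1|1|3|0|1
0|2|1|1|3
7) 3|1|1|2|3
0|2|0|2|3
1|0|2|1|3
1|1|3|0|1
0|2|1|1|3
8) 3|1|2|2|3
0|2|0|2|3
1|0|2|1|3
1|1|3|0|1
0|2|1|1|3
9) 3|1|3|2|3
0|2|0|2|3
1|0|2|1|3
1|1|3|0|1
0|2|1|1|3
10) 3|2|0|3|3
0|2|1|2|3
1|0|2|1|3
1|1|3|0|1
0|2|1|1|3
11) 3|2|1|3|3
0|2|1|2|3
1|0|2|1|3
1|1|3|0|1
0|2|1|1|3
12) 3|2|2|3|3
0|2|1|2|3
1|0|2|1|3
1|1|3|0|1
0|2|1|1|3
13) 3|2|3|3|3
0|2|1|2|3
1|0|2|1|3
1|1|3|0|1
0|2|1|1|3
14) 3|3|1|2|1
0|2|3|0|2
1|0|2|3|0
1|1|3|0|2
0|2|1|1|3
15) 3|3|2|2|1
0|2|3|0|2
1|0|2|3|0
1|1|3|0|2
0|2|1|1|3
16) 3|3|3|2|1
0|2|3|0|2
1|0|2|3|0
1|1|3|0|2
0|2|1|1|3
17) 0|2|2|3|1
2|0|1|1|2
1|1|3|3|0
1|1|3|0|2
0|2|1|1|3
18) 0|2|3|3|1
2|0|1|1|2
1|1|3|3|0
1|1|3|0|2
0|2|1|1|3
19) 0|3|1|0|2
2|0|2|2|2
1|1|3|3|0
1|1|3|0|2
0|2|1|1|3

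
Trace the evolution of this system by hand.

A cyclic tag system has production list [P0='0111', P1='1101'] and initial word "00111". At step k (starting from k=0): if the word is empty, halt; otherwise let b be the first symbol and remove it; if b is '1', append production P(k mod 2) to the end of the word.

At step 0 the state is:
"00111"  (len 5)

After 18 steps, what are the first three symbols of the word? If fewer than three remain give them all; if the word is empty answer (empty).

t=0: "00111"  (len 5)
t=1: "0111"  (len 4)
t=2: "111"  (len 3)
t=3: "110111"  (len 6)
t=4: "101111101"  (len 9)
t=5: "011111010111"  (len 12)
t=6: "11111010111"  (len 11)
t=7: "11110101110111"  (len 14)
t=8: "11101011101111101"  (len 17)
t=9: "11010111011111010111"  (len 20)
t=10: "10101110111110101111101"  (len 23)
t=11: "01011101111101011111010111"  (len 26)
t=12: "1011101111101011111010111"  (len 25)
t=13: "0111011111010111110101110111"  (len 28)
t=14: "111011111010111110101110111"  (len 27)
t=15: "110111110101111101011101110111"  (len 30)
t=16: "101111101011111010111011101111101"  (len 33)
t=17: "011111010111110101110111011111010111"  (len 36)
t=18: "11111010111110101110111011111010111"  (len 35)

111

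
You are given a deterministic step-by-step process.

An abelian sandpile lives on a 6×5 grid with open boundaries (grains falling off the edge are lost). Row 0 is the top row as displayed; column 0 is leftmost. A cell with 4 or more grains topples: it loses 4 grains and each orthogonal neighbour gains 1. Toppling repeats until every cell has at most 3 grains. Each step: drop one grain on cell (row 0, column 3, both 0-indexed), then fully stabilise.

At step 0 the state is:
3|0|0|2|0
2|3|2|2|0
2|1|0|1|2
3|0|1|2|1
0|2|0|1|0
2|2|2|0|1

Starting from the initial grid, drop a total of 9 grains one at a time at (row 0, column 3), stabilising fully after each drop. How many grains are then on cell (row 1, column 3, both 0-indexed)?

1

step 0: 3|0|0|2|0
2|3|2|2|0
2|1|0|1|2
3|0|1|2|1
0|2|0|1|0
2|2|2|0|1
step 1: 3|0|0|3|0
2|3|2|2|0
2|1|0|1|2
3|0|1|2|1
0|2|0|1|0
2|2|2|0|1
step 2: 3|0|1|0|1
2|3|2|3|0
2|1|0|1|2
3|0|1|2|1
0|2|0|1|0
2|2|2|0|1
step 3: 3|0|1|1|1
2|3|2|3|0
2|1|0|1|2
3|0|1|2|1
0|2|0|1|0
2|2|2|0|1
step 4: 3|0|1|2|1
2|3|2|3|0
2|1|0|1|2
3|0|1|2|1
0|2|0|1|0
2|2|2|0|1
step 5: 3|0|1|3|1
2|3|2|3|0
2|1|0|1|2
3|0|1|2|1
0|2|0|1|0
2|2|2|0|1
step 6: 3|0|2|1|2
2|3|3|0|1
2|1|0|2|2
3|0|1|2|1
0|2|0|1|0
2|2|2|0|1
step 7: 3|0|2|2|2
2|3|3|0|1
2|1|0|2|2
3|0|1|2|1
0|2|0|1|0
2|2|2|0|1
step 8: 3|0|2|3|2
2|3|3|0|1
2|1|0|2|2
3|0|1|2|1
0|2|0|1|0
2|2|2|0|1
step 9: 3|0|3|0|3
2|3|3|1|1
2|1|0|2|2
3|0|1|2|1
0|2|0|1|0
2|2|2|0|1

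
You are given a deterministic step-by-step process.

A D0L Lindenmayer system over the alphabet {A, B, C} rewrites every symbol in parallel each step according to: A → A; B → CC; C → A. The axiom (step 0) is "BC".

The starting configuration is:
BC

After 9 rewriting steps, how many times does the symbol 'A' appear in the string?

3

t=0: BC
t=1: CCA
t=2: AAA
t=3: AAA
t=4: AAA
t=5: AAA
t=6: AAA
t=7: AAA
t=8: AAA
t=9: AAA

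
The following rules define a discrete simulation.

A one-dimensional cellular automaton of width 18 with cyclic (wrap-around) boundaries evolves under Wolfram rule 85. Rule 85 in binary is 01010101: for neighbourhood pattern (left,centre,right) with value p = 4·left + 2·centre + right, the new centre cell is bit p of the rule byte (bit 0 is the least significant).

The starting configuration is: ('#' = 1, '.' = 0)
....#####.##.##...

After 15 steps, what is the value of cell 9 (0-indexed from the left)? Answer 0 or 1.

0

k=0  ....#####.##.##...
k=1  ###.....#..#..####
k=2  ..#####.##.##.....
k=3  #.....#..#..######
k=4  #####.##.##.......
k=5  ....#..#..#######.
k=6  ###.##.##.......##
k=7  ..#..#..#######...
k=8  #.##.##.......####
k=9  #..#..#######.....
k=10  ##.##.......#####.
k=11  .#..#######.....#.
k=12  .##.......#####.##
k=13  ..#######.....#..#
k=14  #.......#####.##.#
k=15  #######.....#..#..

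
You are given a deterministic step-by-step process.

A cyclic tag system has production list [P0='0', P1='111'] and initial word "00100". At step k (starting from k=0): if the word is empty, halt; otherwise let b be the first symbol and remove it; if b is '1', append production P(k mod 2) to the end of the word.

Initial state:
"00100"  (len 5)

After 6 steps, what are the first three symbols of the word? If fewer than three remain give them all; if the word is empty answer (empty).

gen 0: "00100"  (len 5)
gen 1: "0100"  (len 4)
gen 2: "100"  (len 3)
gen 3: "000"  (len 3)
gen 4: "00"  (len 2)
gen 5: "0"  (len 1)
gen 6: (halted — word empty)

(empty)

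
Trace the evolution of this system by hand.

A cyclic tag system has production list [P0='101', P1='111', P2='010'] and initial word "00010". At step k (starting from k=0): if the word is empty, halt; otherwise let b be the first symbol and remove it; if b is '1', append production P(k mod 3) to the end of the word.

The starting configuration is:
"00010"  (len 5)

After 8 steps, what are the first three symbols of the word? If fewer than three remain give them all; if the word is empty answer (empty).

010

t=0: "00010"  (len 5)
t=1: "0010"  (len 4)
t=2: "010"  (len 3)
t=3: "10"  (len 2)
t=4: "0101"  (len 4)
t=5: "101"  (len 3)
t=6: "01010"  (len 5)
t=7: "1010"  (len 4)
t=8: "010111"  (len 6)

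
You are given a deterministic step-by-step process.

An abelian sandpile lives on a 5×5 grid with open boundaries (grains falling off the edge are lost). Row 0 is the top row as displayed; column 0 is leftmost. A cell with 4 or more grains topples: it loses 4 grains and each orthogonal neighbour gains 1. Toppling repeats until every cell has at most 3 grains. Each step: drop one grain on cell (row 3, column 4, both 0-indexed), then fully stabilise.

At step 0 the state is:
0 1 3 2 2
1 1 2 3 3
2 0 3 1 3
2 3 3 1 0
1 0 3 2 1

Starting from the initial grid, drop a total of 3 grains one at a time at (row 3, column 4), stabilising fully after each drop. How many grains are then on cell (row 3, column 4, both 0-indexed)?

t=0: 0 1 3 2 2
1 1 2 3 3
2 0 3 1 3
2 3 3 1 0
1 0 3 2 1
t=1: 0 1 3 2 2
1 1 2 3 3
2 0 3 1 3
2 3 3 1 1
1 0 3 2 1
t=2: 0 1 3 2 2
1 1 2 3 3
2 0 3 1 3
2 3 3 1 2
1 0 3 2 1
t=3: 0 1 3 2 2
1 1 2 3 3
2 0 3 1 3
2 3 3 1 3
1 0 3 2 1

3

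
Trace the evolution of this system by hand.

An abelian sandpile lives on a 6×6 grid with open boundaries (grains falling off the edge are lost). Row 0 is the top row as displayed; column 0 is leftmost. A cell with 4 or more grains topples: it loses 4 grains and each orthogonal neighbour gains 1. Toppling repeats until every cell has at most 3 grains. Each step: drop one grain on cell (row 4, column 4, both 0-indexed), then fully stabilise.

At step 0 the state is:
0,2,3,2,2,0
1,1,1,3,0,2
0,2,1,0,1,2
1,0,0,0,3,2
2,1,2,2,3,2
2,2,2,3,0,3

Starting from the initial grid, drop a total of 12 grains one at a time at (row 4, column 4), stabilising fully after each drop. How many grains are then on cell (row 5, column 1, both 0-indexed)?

t=0: 0,2,3,2,2,0
1,1,1,3,0,2
0,2,1,0,1,2
1,0,0,0,3,2
2,1,2,2,3,2
2,2,2,3,0,3
t=1: 0,2,3,2,2,0
1,1,1,3,0,2
0,2,1,0,2,2
1,0,0,1,0,3
2,1,2,3,1,3
2,2,2,3,1,3
t=2: 0,2,3,2,2,0
1,1,1,3,0,2
0,2,1,0,2,2
1,0,0,1,0,3
2,1,2,3,2,3
2,2,2,3,1,3
t=3: 0,2,3,2,2,0
1,1,1,3,0,2
0,2,1,0,2,2
1,0,0,1,0,3
2,1,2,3,3,3
2,2,2,3,1,3
t=4: 0,2,3,2,2,0
1,1,1,3,0,2
0,2,1,0,2,3
1,0,0,2,2,0
2,1,3,1,3,2
2,2,3,1,0,1
t=5: 0,2,3,2,2,0
1,1,1,3,0,2
0,2,1,0,2,3
1,0,0,2,3,0
2,1,3,2,0,3
2,2,3,1,1,1
t=6: 0,2,3,2,2,0
1,1,1,3,0,2
0,2,1,0,2,3
1,0,0,2,3,0
2,1,3,2,1,3
2,2,3,1,1,1
t=7: 0,2,3,2,2,0
1,1,1,3,0,2
0,2,1,0,2,3
1,0,0,2,3,0
2,1,3,2,2,3
2,2,3,1,1,1
t=8: 0,2,3,2,2,0
1,1,1,3,0,2
0,2,1,0,2,3
1,0,0,2,3,0
2,1,3,2,3,3
2,2,3,1,1,1
t=9: 0,2,3,2,2,0
1,1,1,3,0,2
0,2,1,0,3,3
1,0,0,3,0,2
2,1,3,3,2,0
2,2,3,1,2,2
t=10: 0,2,3,2,2,0
1,1,1,3,0,2
0,2,1,0,3,3
1,0,0,3,0,2
2,1,3,3,3,0
2,2,3,1,2,2
t=11: 0,2,3,2,2,0
1,1,1,3,0,2
0,2,1,1,3,3
1,0,2,0,2,2
2,2,1,2,1,1
2,3,0,3,3,2
t=12: 0,2,3,2,2,0
1,1,1,3,0,2
0,2,1,1,3,3
1,0,2,0,2,2
2,2,1,2,2,1
2,3,0,3,3,2

3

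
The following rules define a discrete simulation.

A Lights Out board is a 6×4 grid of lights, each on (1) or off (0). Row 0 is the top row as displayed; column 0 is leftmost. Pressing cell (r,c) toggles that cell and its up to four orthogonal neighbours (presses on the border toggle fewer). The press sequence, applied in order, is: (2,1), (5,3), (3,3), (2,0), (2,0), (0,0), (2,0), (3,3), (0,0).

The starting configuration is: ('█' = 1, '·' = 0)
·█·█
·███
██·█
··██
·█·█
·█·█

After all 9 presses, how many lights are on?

16

step 0: ·█·█
·███
██·█
··██
·█·█
·█·█
step 1: ·█·█
··██
··██
·███
·█·█
·█·█
step 2: ·█·█
··██
··██
·███
·█··
·██·
step 3: ·█·█
··██
··█·
·█··
·█·█
·██·
step 4: ·█·█
█·██
███·
██··
·█·█
·██·
step 5: ·█·█
··██
··█·
·█··
·█·█
·██·
step 6: █··█
█·██
··█·
·█··
·█·█
·██·
step 7: █··█
··██
███·
██··
·█·█
·██·
step 8: █··█
··██
████
████
·█··
·██·
step 9: ·█·█
█·██
████
████
·█··
·██·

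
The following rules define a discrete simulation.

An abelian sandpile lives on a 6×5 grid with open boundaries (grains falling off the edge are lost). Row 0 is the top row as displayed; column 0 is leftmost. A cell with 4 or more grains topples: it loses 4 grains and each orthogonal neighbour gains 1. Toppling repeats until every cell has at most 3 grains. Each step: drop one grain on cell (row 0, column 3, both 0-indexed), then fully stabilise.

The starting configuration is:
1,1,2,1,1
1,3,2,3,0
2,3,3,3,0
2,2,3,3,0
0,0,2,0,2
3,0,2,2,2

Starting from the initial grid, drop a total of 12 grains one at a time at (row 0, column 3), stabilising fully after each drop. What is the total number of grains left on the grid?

54

k=0  1,1,2,1,1
1,3,2,3,0
2,3,3,3,0
2,2,3,3,0
0,0,2,0,2
3,0,2,2,2
k=1  1,1,2,2,1
1,3,2,3,0
2,3,3,3,0
2,2,3,3,0
0,0,2,0,2
3,0,2,2,2
k=2  1,1,2,3,1
1,3,2,3,0
2,3,3,3,0
2,2,3,3,0
0,0,2,0,2
3,0,2,2,2
k=3  1,3,0,2,2
2,1,2,2,1
3,2,3,2,1
3,0,2,1,1
0,1,3,1,2
3,0,2,2,2
k=4  1,3,0,3,2
2,1,2,2,1
3,2,3,2,1
3,0,2,1,1
0,1,3,1,2
3,0,2,2,2
k=5  1,3,1,0,3
2,1,2,3,1
3,2,3,2,1
3,0,2,1,1
0,1,3,1,2
3,0,2,2,2
k=6  1,3,1,1,3
2,1,2,3,1
3,2,3,2,1
3,0,2,1,1
0,1,3,1,2
3,0,2,2,2
k=7  1,3,1,2,3
2,1,2,3,1
3,2,3,2,1
3,0,2,1,1
0,1,3,1,2
3,0,2,2,2
k=8  1,3,1,3,3
2,1,2,3,1
3,2,3,2,1
3,0,2,1,1
0,1,3,1,2
3,0,2,2,2
k=9  1,3,2,2,0
2,1,3,0,3
3,2,3,3,1
3,0,2,1,1
0,1,3,1,2
3,0,2,2,2
k=10  1,3,2,3,0
2,1,3,0,3
3,2,3,3,1
3,0,2,1,1
0,1,3,1,2
3,0,2,2,2
k=11  1,3,3,0,1
2,1,3,1,3
3,2,3,3,1
3,0,2,1,1
0,1,3,1,2
3,0,2,2,2
k=12  1,3,3,1,1
2,1,3,1,3
3,2,3,3,1
3,0,2,1,1
0,1,3,1,2
3,0,2,2,2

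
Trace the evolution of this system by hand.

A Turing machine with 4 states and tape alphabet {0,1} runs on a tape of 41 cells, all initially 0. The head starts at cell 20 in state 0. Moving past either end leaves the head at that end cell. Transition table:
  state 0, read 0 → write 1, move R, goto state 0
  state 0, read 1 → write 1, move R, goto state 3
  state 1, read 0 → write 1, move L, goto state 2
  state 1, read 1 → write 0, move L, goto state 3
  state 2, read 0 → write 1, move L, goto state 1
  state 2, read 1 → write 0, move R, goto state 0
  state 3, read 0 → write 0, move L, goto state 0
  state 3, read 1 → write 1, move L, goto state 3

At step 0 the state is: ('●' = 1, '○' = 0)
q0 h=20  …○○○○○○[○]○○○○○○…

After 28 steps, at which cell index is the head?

34

k=0  q0 h=20  …○○○○○○[○]○○○○○○…
k=1  q0 h=21  …○○○○○●[○]○○○○○○…
k=2  q0 h=22  …○○○○●●[○]○○○○○○…
k=3  q0 h=23  …○○○●●●[○]○○○○○○…
k=4  q0 h=24  …○○●●●●[○]○○○○○○…
k=5  q0 h=25  …○●●●●●[○]○○○○○○…
k=6  q0 h=26  …●●●●●●[○]○○○○○○…
k=7  q0 h=27  …●●●●●●[○]○○○○○○…
k=8  q0 h=28  …●●●●●●[○]○○○○○○…
k=9  q0 h=29  …●●●●●●[○]○○○○○○…
k=10  q0 h=30  …●●●●●●[○]○○○○○○…
k=11  q0 h=31  …●●●●●●[○]○○○○○○…
k=12  q0 h=32  …●●●●●●[○]○○○○○○…
k=13  q0 h=33  …●●●●●●[○]○○○○○○…
k=14  q0 h=34  …●●●●●●[○]○○○○○○|
k=15  q0 h=35  …●●●●●●[○]○○○○○|
k=16  q0 h=36  …●●●●●●[○]○○○○|
k=17  q0 h=37  …●●●●●●[○]○○○|
k=18  q0 h=38  …●●●●●●[○]○○|
k=19  q0 h=39  …●●●●●●[○]○|
k=20  q0 h=40  …●●●●●●[○]|
k=21  q0 h=40  …●●●●●●[●]|
k=22  q3 h=40  …●●●●●●[●]|
k=23  q3 h=39  …●●●●●●[●]●|
k=24  q3 h=38  …●●●●●●[●]●●|
k=25  q3 h=37  …●●●●●●[●]●●●|
k=26  q3 h=36  …●●●●●●[●]●●●●|
k=27  q3 h=35  …●●●●●●[●]●●●●●|
k=28  q3 h=34  …●●●●●●[●]●●●●●●|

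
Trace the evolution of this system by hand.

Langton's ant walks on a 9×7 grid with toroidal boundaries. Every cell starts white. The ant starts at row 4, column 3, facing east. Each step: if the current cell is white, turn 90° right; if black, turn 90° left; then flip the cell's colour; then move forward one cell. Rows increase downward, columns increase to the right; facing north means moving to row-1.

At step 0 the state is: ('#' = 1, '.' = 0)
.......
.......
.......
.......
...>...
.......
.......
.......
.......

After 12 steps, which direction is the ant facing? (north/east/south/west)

east

step 0: .......
.......
.......
.......
...>...
.......
.......
.......
.......
step 1: .......
.......
.......
.......
...#...
...v...
.......
.......
.......
step 2: .......
.......
.......
.......
...#...
..<#...
.......
.......
.......
step 3: .......
.......
.......
.......
..^#...
..##...
.......
.......
.......
step 4: .......
.......
.......
.......
..#>...
..##...
.......
.......
.......
step 5: .......
.......
.......
...^...
..#....
..##...
.......
.......
.......
step 6: .......
.......
.......
...#>..
..#....
..##...
.......
.......
.......
step 7: .......
.......
.......
...##..
..#.v..
..##...
.......
.......
.......
step 8: .......
.......
.......
...##..
..#<#..
..##...
.......
.......
.......
step 9: .......
.......
.......
...^#..
..###..
..##...
.......
.......
.......
step 10: .......
.......
.......
..<.#..
..###..
..##...
.......
.......
.......
step 11: .......
.......
..^....
..#.#..
..###..
..##...
.......
.......
.......
step 12: .......
.......
..#>...
..#.#..
..###..
..##...
.......
.......
.......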